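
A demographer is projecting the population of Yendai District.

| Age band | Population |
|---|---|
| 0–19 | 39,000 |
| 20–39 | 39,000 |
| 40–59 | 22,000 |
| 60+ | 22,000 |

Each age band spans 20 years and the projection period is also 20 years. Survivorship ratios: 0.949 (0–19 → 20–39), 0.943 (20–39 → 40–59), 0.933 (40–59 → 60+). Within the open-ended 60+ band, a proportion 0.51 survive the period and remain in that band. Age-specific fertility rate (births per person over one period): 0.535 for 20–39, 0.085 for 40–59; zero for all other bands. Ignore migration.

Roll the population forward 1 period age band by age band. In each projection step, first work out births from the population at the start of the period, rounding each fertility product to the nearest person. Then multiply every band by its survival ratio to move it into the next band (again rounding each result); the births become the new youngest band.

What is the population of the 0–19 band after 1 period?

22735

[period 1]
Births: 39000 * 0.535 = 20865  |  22000 * 0.085 = 1870 → total 22735
20–39: 39000 * 0.949 = 37011
40–59: 39000 * 0.943 = 36777
60+: 22000 * 0.933 + 22000 * 0.51 = 20526 + 11220 = 31746
End of period: [22735, 37011, 36777, 31746]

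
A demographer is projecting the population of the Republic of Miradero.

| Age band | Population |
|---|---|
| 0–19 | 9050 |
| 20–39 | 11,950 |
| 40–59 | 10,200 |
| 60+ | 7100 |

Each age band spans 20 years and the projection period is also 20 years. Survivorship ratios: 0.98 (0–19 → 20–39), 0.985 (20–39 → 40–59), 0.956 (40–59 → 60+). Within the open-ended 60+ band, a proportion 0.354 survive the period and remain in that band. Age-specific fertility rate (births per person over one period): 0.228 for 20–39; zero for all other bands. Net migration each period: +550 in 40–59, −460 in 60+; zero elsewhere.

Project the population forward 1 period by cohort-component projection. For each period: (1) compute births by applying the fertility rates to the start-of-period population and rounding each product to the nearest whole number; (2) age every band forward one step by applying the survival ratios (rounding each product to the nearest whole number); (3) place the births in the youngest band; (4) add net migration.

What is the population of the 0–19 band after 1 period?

(Bands numbered youngest = 1 to oldest = 4.)
— Period 1 —
Births: 11950 * 0.228 = 2725
Band 2: 9050 * 0.98 = 8869
Band 3: 11950 * 0.985 = 11771
Band 4: 10200 * 0.956 + 7100 * 0.354 = 9751 + 2513 = 12264
Net migration: Band 3 + 550 → 12321; Band 4 − 460 → 11804
Population now: 0–19=2725, 20–39=8869, 40–59=12321, 60+=11804

2725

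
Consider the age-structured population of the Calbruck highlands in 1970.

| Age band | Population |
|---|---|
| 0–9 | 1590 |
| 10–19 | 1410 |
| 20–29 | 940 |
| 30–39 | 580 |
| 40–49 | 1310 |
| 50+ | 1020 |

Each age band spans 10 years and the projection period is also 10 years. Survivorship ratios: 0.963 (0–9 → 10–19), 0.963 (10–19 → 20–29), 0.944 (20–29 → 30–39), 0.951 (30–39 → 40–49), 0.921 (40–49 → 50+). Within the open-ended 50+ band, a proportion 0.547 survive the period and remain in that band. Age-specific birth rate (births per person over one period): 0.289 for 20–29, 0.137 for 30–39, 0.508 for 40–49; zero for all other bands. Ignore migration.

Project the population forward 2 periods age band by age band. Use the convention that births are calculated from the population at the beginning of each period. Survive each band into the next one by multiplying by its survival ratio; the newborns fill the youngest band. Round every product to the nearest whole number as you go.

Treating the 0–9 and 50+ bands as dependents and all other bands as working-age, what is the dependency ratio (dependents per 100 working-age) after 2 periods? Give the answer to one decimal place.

49.5

Period 1:
Births: 940 * 0.289 = 272  |  580 * 0.137 = 79  |  1310 * 0.508 = 665 → 1016
10–19: 1590 * 0.963 = 1531
20–29: 1410 * 0.963 = 1358
30–39: 940 * 0.944 = 887
40–49: 580 * 0.951 = 552
50+: 1310 * 0.921 + 1020 * 0.547 = 1207 + 558 = 1765
End of period: [1016, 1531, 1358, 887, 552, 1765]
Period 2:
Births: 1358 * 0.289 = 392  |  887 * 0.137 = 122  |  552 * 0.508 = 280 → 794
10–19: 1016 * 0.963 = 978
20–29: 1531 * 0.963 = 1474
30–39: 1358 * 0.944 = 1282
40–49: 887 * 0.951 = 844
50+: 552 * 0.921 + 1765 * 0.547 = 508 + 965 = 1473
End of period: [794, 978, 1474, 1282, 844, 1473]
Dependents (band 0–9 + band 50+) = 794 + 1473 = 2267; working-age = 4578; ratio = 2267/4578 × 100 = 49.5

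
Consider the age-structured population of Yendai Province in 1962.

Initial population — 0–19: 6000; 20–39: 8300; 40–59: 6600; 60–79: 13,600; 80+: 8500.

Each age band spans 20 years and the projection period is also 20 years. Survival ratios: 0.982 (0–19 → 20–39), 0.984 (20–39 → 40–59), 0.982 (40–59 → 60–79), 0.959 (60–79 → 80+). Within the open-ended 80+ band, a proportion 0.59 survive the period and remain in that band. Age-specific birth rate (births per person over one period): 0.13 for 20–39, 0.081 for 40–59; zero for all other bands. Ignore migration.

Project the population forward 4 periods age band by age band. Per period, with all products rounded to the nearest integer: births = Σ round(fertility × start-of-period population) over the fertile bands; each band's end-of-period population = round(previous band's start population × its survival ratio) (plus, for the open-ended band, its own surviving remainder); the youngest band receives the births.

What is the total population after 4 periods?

Numbering the bands 1..5 from youngest to oldest:
Period 1.
Births: 8300 × 0.13 = 1079 ; 6600 × 0.081 = 535 → 1614
Band 2: 6000 × 0.982 = 5892
Band 3: 8300 × 0.984 = 8167
Band 4: 6600 × 0.982 = 6481
Band 5: 13600 × 0.959 + 8500 × 0.59 = 13042 + 5015 = 18057
→ [1614, 5892, 8167, 6481, 18057]
Period 2.
Births: 5892 × 0.13 = 766 ; 8167 × 0.081 = 662 → 1428
Band 2: 1614 × 0.982 = 1585
Band 3: 5892 × 0.984 = 5798
Band 4: 8167 × 0.982 = 8020
Band 5: 6481 × 0.959 + 18057 × 0.59 = 6215 + 10654 = 16869
→ [1428, 1585, 5798, 8020, 16869]
Period 3.
Births: 1585 × 0.13 = 206 ; 5798 × 0.081 = 470 → 676
Band 2: 1428 × 0.982 = 1402
Band 3: 1585 × 0.984 = 1560
Band 4: 5798 × 0.982 = 5694
Band 5: 8020 × 0.959 + 16869 × 0.59 = 7691 + 9953 = 17644
→ [676, 1402, 1560, 5694, 17644]
Period 4.
Births: 1402 × 0.13 = 182 ; 1560 × 0.081 = 126 → 308
Band 2: 676 × 0.982 = 664
Band 3: 1402 × 0.984 = 1380
Band 4: 1560 × 0.982 = 1532
Band 5: 5694 × 0.959 + 17644 × 0.59 = 5461 + 10410 = 15871
→ [308, 664, 1380, 1532, 15871]
Total after period 4: 308 + 664 + 1380 + 1532 + 15871 = 19755

19755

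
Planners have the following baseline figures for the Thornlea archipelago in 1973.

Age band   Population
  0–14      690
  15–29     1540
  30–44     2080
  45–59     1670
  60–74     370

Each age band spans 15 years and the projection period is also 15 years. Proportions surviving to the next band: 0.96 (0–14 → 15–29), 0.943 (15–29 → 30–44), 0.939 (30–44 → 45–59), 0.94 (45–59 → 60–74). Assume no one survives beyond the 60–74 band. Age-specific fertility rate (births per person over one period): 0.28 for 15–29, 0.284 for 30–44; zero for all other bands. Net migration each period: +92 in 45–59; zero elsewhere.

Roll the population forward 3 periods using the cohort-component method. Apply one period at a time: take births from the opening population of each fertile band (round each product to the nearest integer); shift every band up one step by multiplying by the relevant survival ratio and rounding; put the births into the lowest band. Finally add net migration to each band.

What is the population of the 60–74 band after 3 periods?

— Period 1 —
Births: 1540 × 0.28 = 431, 2080 × 0.284 = 591 ⇒ total 1022
15–29: 690 × 0.96 = 662
30–44: 1540 × 0.943 = 1452
45–59: 2080 × 0.939 = 1953
60–74: 1670 × 0.94 = 1570
Net migration: 45–59 + 92 → 2045
→ [1022, 662, 1452, 2045, 1570]
— Period 2 —
Births: 662 × 0.28 = 185, 1452 × 0.284 = 412 ⇒ total 597
15–29: 1022 × 0.96 = 981
30–44: 662 × 0.943 = 624
45–59: 1452 × 0.939 = 1363
60–74: 2045 × 0.94 = 1922
Net migration: 45–59 + 92 → 1455
→ [597, 981, 624, 1455, 1922]
— Period 3 —
Births: 981 × 0.28 = 275, 624 × 0.284 = 177 ⇒ total 452
15–29: 597 × 0.96 = 573
30–44: 981 × 0.943 = 925
45–59: 624 × 0.939 = 586
60–74: 1455 × 0.94 = 1368
Net migration: 45–59 + 92 → 678
→ [452, 573, 925, 678, 1368]

1368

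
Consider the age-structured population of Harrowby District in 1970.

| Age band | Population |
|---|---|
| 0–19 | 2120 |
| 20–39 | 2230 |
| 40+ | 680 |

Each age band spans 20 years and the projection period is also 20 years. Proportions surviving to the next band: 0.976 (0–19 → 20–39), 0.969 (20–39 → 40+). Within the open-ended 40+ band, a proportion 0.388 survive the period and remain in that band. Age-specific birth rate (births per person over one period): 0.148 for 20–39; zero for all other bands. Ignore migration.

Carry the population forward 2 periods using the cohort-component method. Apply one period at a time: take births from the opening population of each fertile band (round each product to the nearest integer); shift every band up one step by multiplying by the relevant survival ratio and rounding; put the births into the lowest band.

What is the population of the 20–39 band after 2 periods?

322

After projecting period 1:
Births: 2230 * 0.148 = 330
20–39: 2120 * 0.976 = 2069
40+: 2230 * 0.969 + 680 * 0.388 = 2161 + 264 = 2425
End of period: [330, 2069, 2425]
After projecting period 2:
Births: 2069 * 0.148 = 306
20–39: 330 * 0.976 = 322
40+: 2069 * 0.969 + 2425 * 0.388 = 2005 + 941 = 2946
End of period: [306, 322, 2946]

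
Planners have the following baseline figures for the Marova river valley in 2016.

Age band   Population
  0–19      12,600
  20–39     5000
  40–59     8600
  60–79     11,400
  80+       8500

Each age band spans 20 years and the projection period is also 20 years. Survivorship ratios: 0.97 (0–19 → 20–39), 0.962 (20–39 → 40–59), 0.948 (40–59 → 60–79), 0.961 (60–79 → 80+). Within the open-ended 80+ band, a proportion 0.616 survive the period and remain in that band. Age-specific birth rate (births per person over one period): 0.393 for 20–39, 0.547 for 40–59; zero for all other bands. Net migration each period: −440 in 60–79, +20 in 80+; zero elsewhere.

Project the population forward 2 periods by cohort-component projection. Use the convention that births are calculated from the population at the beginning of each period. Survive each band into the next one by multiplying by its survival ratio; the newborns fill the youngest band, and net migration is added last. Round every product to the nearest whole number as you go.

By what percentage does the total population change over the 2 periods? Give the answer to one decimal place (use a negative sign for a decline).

— Period 1 —
Births: 5000 * 0.393 = 1965  |  8600 * 0.547 = 4704 → total 6669
20–39: 12600 * 0.97 = 12222
40–59: 5000 * 0.962 = 4810
60–79: 8600 * 0.948 = 8153
80+: 11400 * 0.961 + 8500 * 0.616 = 10955 + 5236 = 16191
Net migration: 60–79 − 440 → 7713; 80+ + 20 → 16211
Giving 6669 / 12222 / 4810 / 7713 / 16211.
— Period 2 —
Births: 12222 * 0.393 = 4803  |  4810 * 0.547 = 2631 → total 7434
20–39: 6669 * 0.97 = 6469
40–59: 12222 * 0.962 = 11758
60–79: 4810 * 0.948 = 4560
80+: 7713 * 0.961 + 16211 * 0.616 = 7412 + 9986 = 17398
Net migration: 60–79 − 440 → 4120; 80+ + 20 → 17418
Giving 7434 / 6469 / 11758 / 4120 / 17418.
Total: 46100 → 47199; change = 1099; percentage change = 2.4%

2.4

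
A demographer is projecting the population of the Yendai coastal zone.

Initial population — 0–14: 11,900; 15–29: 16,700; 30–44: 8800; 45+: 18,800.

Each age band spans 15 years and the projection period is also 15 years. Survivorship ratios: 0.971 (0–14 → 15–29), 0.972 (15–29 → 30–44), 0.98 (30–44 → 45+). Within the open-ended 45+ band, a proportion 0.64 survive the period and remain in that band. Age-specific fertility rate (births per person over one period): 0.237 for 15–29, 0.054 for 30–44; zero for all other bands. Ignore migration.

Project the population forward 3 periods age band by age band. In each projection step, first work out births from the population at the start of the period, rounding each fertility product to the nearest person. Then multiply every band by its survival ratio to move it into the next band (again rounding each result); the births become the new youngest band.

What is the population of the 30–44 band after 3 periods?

Let band 1 be 0–14 through band 4 = 45+.
Period 1.
Births: 16700 × 0.237 = 3958  |  8800 × 0.054 = 475 — total 4433
Band 2: 11900 × 0.971 = 11555
Band 3: 16700 × 0.972 = 16232
Band 4: 8800 × 0.98 + 18800 × 0.64 = 8624 + 12032 = 20656
→ [4433, 11555, 16232, 20656]
Period 2.
Births: 11555 × 0.237 = 2739  |  16232 × 0.054 = 877 — total 3616
Band 2: 4433 × 0.971 = 4304
Band 3: 11555 × 0.972 = 11231
Band 4: 16232 × 0.98 + 20656 × 0.64 = 15907 + 13220 = 29127
→ [3616, 4304, 11231, 29127]
Period 3.
Births: 4304 × 0.237 = 1020  |  11231 × 0.054 = 606 — total 1626
Band 2: 3616 × 0.971 = 3511
Band 3: 4304 × 0.972 = 4183
Band 4: 11231 × 0.98 + 29127 × 0.64 = 11006 + 18641 = 29647
→ [1626, 3511, 4183, 29647]

4183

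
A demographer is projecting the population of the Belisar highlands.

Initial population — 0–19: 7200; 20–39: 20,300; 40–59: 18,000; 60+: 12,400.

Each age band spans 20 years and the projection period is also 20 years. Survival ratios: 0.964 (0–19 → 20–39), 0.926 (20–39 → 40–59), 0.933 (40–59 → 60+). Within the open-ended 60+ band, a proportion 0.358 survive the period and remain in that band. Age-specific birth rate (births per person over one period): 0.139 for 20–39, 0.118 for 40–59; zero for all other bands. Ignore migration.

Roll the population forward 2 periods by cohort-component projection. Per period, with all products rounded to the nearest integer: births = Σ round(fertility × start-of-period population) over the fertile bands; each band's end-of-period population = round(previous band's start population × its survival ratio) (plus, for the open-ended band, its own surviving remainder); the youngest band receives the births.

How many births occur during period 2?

Let band 1 be 0–19 through band 4 = 60+.
— Period 1 —
Births: 20300 × 0.139 = 2822 ; 18000 × 0.118 = 2124 — total 4946
Band 2: 7200 × 0.964 = 6941
Band 3: 20300 × 0.926 = 18798
Band 4: 18000 × 0.933 + 12400 × 0.358 = 16794 + 4439 = 21233
Giving 4946 / 6941 / 18798 / 21233.
— Period 2 —
Births: 6941 × 0.139 = 965 ; 18798 × 0.118 = 2218 — total 3183
Band 2: 4946 × 0.964 = 4768
Band 3: 6941 × 0.926 = 6427
Band 4: 18798 × 0.933 + 21233 × 0.358 = 17539 + 7601 = 25140
Giving 3183 / 4768 / 6427 / 25140.

3183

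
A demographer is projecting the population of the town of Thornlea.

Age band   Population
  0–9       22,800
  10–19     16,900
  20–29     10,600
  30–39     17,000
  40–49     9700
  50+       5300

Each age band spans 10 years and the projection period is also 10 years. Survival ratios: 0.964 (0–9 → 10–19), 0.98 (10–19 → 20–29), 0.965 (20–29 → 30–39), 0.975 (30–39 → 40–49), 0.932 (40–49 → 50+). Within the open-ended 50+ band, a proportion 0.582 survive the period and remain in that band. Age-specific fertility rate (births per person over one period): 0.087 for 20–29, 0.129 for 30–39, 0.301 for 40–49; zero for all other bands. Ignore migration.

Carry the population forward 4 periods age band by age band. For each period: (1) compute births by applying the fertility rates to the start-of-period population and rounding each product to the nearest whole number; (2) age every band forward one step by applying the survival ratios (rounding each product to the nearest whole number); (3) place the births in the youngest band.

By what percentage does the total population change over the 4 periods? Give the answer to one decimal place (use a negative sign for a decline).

-8.6

Let group 1 be 0–9 through group 6 = 50+.
— Period 1 —
Births: 10600 × 0.087 = 922  |  17000 × 0.129 = 2193  |  9700 × 0.301 = 2920 → 6035
Group 2: 22800 × 0.964 = 21979
Group 3: 16900 × 0.98 = 16562
Group 4: 10600 × 0.965 = 10229
Group 5: 17000 × 0.975 = 16575
Group 6: 9700 × 0.932 + 5300 × 0.582 = 9040 + 3085 = 12125
Giving 6035 / 21979 / 16562 / 10229 / 16575 / 12125.
— Period 2 —
Births: 16562 × 0.087 = 1441  |  10229 × 0.129 = 1320  |  16575 × 0.301 = 4989 → 7750
Group 2: 6035 × 0.964 = 5818
Group 3: 21979 × 0.98 = 21539
Group 4: 16562 × 0.965 = 15982
Group 5: 10229 × 0.975 = 9973
Group 6: 16575 × 0.932 + 12125 × 0.582 = 15448 + 7057 = 22505
Giving 7750 / 5818 / 21539 / 15982 / 9973 / 22505.
— Period 3 —
Births: 21539 × 0.087 = 1874  |  15982 × 0.129 = 2062  |  9973 × 0.301 = 3002 → 6938
Group 2: 7750 × 0.964 = 7471
Group 3: 5818 × 0.98 = 5702
Group 4: 21539 × 0.965 = 20785
Group 5: 15982 × 0.975 = 15582
Group 6: 9973 × 0.932 + 22505 × 0.582 = 9295 + 13098 = 22393
Giving 6938 / 7471 / 5702 / 20785 / 15582 / 22393.
— Period 4 —
Births: 5702 × 0.087 = 496  |  20785 × 0.129 = 2681  |  15582 × 0.301 = 4690 → 7867
Group 2: 6938 × 0.964 = 6688
Group 3: 7471 × 0.98 = 7322
Group 4: 5702 × 0.965 = 5502
Group 5: 20785 × 0.975 = 20265
Group 6: 15582 × 0.932 + 22393 × 0.582 = 14522 + 13033 = 27555
Giving 7867 / 6688 / 7322 / 5502 / 20265 / 27555.
Total: 82300 → 75199; change = -7101; percentage change = -8.6%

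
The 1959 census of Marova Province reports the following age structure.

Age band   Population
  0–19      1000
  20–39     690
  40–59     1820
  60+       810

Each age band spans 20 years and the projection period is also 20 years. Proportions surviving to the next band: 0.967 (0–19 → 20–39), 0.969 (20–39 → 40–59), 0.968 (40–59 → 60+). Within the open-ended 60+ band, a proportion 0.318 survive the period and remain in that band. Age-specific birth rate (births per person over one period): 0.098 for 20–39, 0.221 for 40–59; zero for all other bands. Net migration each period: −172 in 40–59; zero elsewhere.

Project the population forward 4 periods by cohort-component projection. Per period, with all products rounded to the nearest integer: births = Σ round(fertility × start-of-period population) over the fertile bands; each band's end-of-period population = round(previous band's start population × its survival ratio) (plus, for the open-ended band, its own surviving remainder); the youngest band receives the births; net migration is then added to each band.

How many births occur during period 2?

205

[period 1]
Births: 690 × 0.098 = 68  |  1820 × 0.221 = 402 → total 470
20–39: 1000 × 0.967 = 967
40–59: 690 × 0.969 = 669
60+: 1820 × 0.968 + 810 × 0.318 = 1762 + 258 = 2020
Net migration: 40–59 − 172 → 497
Giving 470 / 967 / 497 / 2020.
[period 2]
Births: 967 × 0.098 = 95  |  497 × 0.221 = 110 → total 205
20–39: 470 × 0.967 = 454
40–59: 967 × 0.969 = 937
60+: 497 × 0.968 + 2020 × 0.318 = 481 + 642 = 1123
Net migration: 40–59 − 172 → 765
Giving 205 / 454 / 765 / 1123.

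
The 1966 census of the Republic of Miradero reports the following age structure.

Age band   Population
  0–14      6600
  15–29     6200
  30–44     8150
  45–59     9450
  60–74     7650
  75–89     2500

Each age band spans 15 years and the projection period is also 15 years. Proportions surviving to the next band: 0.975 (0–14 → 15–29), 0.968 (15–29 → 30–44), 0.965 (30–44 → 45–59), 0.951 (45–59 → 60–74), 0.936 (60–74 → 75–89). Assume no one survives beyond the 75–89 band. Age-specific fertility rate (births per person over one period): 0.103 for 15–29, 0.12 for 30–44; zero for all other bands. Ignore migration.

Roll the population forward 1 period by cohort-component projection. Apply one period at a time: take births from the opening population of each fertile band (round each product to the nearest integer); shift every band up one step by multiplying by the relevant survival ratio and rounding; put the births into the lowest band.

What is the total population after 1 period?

38066

Call the groups 1 to 6, youngest first.
After projecting period 1:
Births: 6200 * 0.103 = 639, 8150 * 0.12 = 978 → 1617
Group 2: 6600 * 0.975 = 6435
Group 3: 6200 * 0.968 = 6002
Group 4: 8150 * 0.965 = 7865
Group 5: 9450 * 0.951 = 8987
Group 6: 7650 * 0.936 = 7160
Population now: 0–14=1617, 15–29=6435, 30–44=6002, 45–59=7865, 60–74=8987, 75–89=7160
Total after period 1: 1617 + 6435 + 6002 + 7865 + 8987 + 7160 = 38066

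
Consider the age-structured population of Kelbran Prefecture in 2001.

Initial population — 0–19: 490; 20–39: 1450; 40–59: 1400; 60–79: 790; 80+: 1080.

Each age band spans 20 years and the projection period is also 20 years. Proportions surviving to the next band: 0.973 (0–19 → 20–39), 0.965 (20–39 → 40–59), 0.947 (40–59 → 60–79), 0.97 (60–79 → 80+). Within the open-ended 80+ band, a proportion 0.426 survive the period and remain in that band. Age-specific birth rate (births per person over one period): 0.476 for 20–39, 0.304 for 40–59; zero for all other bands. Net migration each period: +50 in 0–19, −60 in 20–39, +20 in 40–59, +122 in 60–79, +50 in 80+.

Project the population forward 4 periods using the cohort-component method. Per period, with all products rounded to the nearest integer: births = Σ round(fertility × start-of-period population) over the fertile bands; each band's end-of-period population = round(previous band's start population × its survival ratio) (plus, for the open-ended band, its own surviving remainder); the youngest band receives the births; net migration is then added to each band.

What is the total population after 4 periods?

After projecting period 1:
Births: 1450 × 0.476 = 690 ; 1400 × 0.304 = 426 → total 1116
20–39: 490 × 0.973 = 477
40–59: 1450 × 0.965 = 1399
60–79: 1400 × 0.947 = 1326
80+: 790 × 0.97 + 1080 × 0.426 = 766 + 460 = 1226
Net migration: 0–19 + 50 → 1166; 20–39 − 60 → 417; 40–59 + 20 → 1419; 60–79 + 122 → 1448; 80+ + 50 → 1276
Population now: 0–19=1166, 20–39=417, 40–59=1419, 60–79=1448, 80+=1276
After projecting period 2:
Births: 417 × 0.476 = 198 ; 1419 × 0.304 = 431 → total 629
20–39: 1166 × 0.973 = 1135
40–59: 417 × 0.965 = 402
60–79: 1419 × 0.947 = 1344
80+: 1448 × 0.97 + 1276 × 0.426 = 1405 + 544 = 1949
Net migration: 0–19 + 50 → 679; 20–39 − 60 → 1075; 40–59 + 20 → 422; 60–79 + 122 → 1466; 80+ + 50 → 1999
Population now: 0–19=679, 20–39=1075, 40–59=422, 60–79=1466, 80+=1999
After projecting period 3:
Births: 1075 × 0.476 = 512 ; 422 × 0.304 = 128 → total 640
20–39: 679 × 0.973 = 661
40–59: 1075 × 0.965 = 1037
60–79: 422 × 0.947 = 400
80+: 1466 × 0.97 + 1999 × 0.426 = 1422 + 852 = 2274
Net migration: 0–19 + 50 → 690; 20–39 − 60 → 601; 40–59 + 20 → 1057; 60–79 + 122 → 522; 80+ + 50 → 2324
Population now: 0–19=690, 20–39=601, 40–59=1057, 60–79=522, 80+=2324
After projecting period 4:
Births: 601 × 0.476 = 286 ; 1057 × 0.304 = 321 → total 607
20–39: 690 × 0.973 = 671
40–59: 601 × 0.965 = 580
60–79: 1057 × 0.947 = 1001
80+: 522 × 0.97 + 2324 × 0.426 = 506 + 990 = 1496
Net migration: 0–19 + 50 → 657; 20–39 − 60 → 611; 40–59 + 20 → 600; 60–79 + 122 → 1123; 80+ + 50 → 1546
Population now: 0–19=657, 20–39=611, 40–59=600, 60–79=1123, 80+=1546
Total after period 4: 657 + 611 + 600 + 1123 + 1546 = 4537

4537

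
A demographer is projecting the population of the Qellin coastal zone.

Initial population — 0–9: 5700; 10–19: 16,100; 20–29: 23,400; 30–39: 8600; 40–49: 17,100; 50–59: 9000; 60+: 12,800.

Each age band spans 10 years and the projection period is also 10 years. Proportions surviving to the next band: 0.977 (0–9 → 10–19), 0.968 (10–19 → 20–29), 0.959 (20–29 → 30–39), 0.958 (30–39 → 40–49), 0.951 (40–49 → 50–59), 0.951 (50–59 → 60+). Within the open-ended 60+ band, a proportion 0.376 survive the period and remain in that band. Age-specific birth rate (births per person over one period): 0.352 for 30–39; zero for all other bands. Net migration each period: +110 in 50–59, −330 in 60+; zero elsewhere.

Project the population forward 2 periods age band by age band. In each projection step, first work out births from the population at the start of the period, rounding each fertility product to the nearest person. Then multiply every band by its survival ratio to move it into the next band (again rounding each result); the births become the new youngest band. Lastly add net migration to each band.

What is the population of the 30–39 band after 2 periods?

Numbering the bands 1..7 from youngest to oldest:
Period 1.
Births: 8600 × 0.352 = 3027
Band 2: 5700 × 0.977 = 5569
Band 3: 16100 × 0.968 = 15585
Band 4: 23400 × 0.959 = 22441
Band 5: 8600 × 0.958 = 8239
Band 6: 17100 × 0.951 = 16262
Band 7: 9000 × 0.951 + 12800 × 0.376 = 8559 + 4813 = 13372
Net migration: Band 6 + 110 → 16372; Band 7 − 330 → 13042
Population now: 0–9=3027, 10–19=5569, 20–29=15585, 30–39=22441, 40–49=8239, 50–59=16372, 60+=13042
Period 2.
Births: 22441 × 0.352 = 7899
Band 2: 3027 × 0.977 = 2957
Band 3: 5569 × 0.968 = 5391
Band 4: 15585 × 0.959 = 14946
Band 5: 22441 × 0.958 = 21498
Band 6: 8239 × 0.951 = 7835
Band 7: 16372 × 0.951 + 13042 × 0.376 = 15570 + 4904 = 20474
Net migration: Band 6 + 110 → 7945; Band 7 − 330 → 20144
Population now: 0–9=7899, 10–19=2957, 20–29=5391, 30–39=14946, 40–49=21498, 50–59=7945, 60+=20144

14946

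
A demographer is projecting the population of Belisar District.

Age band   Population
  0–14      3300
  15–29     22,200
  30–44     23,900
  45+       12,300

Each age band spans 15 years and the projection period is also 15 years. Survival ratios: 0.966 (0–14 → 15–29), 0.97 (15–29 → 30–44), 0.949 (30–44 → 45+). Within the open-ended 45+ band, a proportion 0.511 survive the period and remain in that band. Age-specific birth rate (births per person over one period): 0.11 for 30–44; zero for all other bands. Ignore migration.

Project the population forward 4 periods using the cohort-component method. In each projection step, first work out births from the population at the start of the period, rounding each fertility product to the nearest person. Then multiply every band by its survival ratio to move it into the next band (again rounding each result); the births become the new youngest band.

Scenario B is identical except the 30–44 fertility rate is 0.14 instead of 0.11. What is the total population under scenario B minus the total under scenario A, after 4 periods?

Numbering the groups 1..4 from youngest to oldest:
After projecting period 1:
Births: 23900 × 0.11 = 2629
Group 2: 3300 × 0.966 = 3188
Group 3: 22200 × 0.97 = 21534
Group 4: 23900 × 0.949 + 12300 × 0.511 = 22681 + 6285 = 28966
→ [2629, 3188, 21534, 28966]
After projecting period 2:
Births: 21534 × 0.11 = 2369
Group 2: 2629 × 0.966 = 2540
Group 3: 3188 × 0.97 = 3092
Group 4: 21534 × 0.949 + 28966 × 0.511 = 20436 + 14802 = 35238
→ [2369, 2540, 3092, 35238]
After projecting period 3:
Births: 3092 × 0.11 = 340
Group 2: 2369 × 0.966 = 2288
Group 3: 2540 × 0.97 = 2464
Group 4: 3092 × 0.949 + 35238 × 0.511 = 2934 + 18007 = 20941
→ [340, 2288, 2464, 20941]
After projecting period 4:
Births: 2464 × 0.11 = 271
Group 2: 340 × 0.966 = 328
Group 3: 2288 × 0.97 = 2219
Group 4: 2464 × 0.949 + 20941 × 0.511 = 2338 + 10701 = 13039
→ [271, 328, 2219, 13039]
Scenario A total after 4 periods: 15857
Scenario B projection —
After projecting period 1:
Births: 23900 × 0.14 = 3346
Group 2: 3300 × 0.966 = 3188
Group 3: 22200 × 0.97 = 21534
Group 4: 23900 × 0.949 + 12300 × 0.511 = 22681 + 6285 = 28966
→ [3346, 3188, 21534, 28966]
After projecting period 2:
Births: 21534 × 0.14 = 3015
Group 2: 3346 × 0.966 = 3232
Group 3: 3188 × 0.97 = 3092
Group 4: 21534 × 0.949 + 28966 × 0.511 = 20436 + 14802 = 35238
→ [3015, 3232, 3092, 35238]
After projecting period 3:
Births: 3092 × 0.14 = 433
Group 2: 3015 × 0.966 = 2912
Group 3: 3232 × 0.97 = 3135
Group 4: 3092 × 0.949 + 35238 × 0.511 = 2934 + 18007 = 20941
→ [433, 2912, 3135, 20941]
After projecting period 4:
Births: 3135 × 0.14 = 439
Group 2: 433 × 0.966 = 418
Group 3: 2912 × 0.97 = 2825
Group 4: 3135 × 0.949 + 20941 × 0.511 = 2975 + 10701 = 13676
→ [439, 418, 2825, 13676]
Scenario B total after 4 periods: 17358
Difference B − A = 17358 − 15857 = 1501

1501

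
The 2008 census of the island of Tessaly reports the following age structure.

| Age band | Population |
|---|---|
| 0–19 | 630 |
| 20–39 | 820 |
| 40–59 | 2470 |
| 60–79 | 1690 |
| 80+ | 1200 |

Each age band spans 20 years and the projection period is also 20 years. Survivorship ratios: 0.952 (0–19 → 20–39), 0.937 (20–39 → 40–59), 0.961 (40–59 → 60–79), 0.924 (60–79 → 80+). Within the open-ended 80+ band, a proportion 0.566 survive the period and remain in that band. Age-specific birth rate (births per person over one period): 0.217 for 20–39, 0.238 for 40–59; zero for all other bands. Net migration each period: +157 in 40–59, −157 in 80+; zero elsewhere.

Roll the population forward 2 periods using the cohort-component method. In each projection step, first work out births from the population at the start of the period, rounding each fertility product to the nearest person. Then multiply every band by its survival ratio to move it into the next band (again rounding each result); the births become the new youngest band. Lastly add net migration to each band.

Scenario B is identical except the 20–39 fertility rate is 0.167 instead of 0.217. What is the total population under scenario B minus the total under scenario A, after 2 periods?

After projecting period 1:
Births: 820 * 0.217 = 178 ; 2470 * 0.238 = 588 — total 766
20–39: 630 * 0.952 = 600
40–59: 820 * 0.937 = 768
60–79: 2470 * 0.961 = 2374
80+: 1690 * 0.924 + 1200 * 0.566 = 1562 + 679 = 2241
Net migration: 40–59 + 157 → 925; 80+ − 157 → 2084
Giving 766 / 600 / 925 / 2374 / 2084.
After projecting period 2:
Births: 600 * 0.217 = 130 ; 925 * 0.238 = 220 — total 350
20–39: 766 * 0.952 = 729
40–59: 600 * 0.937 = 562
60–79: 925 * 0.961 = 889
80+: 2374 * 0.924 + 2084 * 0.566 = 2194 + 1180 = 3374
Net migration: 40–59 + 157 → 719; 80+ − 157 → 3217
Giving 350 / 729 / 719 / 889 / 3217.
Scenario A total after 2 periods: 5904
Scenario B projection —
After projecting period 1:
Births: 820 * 0.167 = 137 ; 2470 * 0.238 = 588 — total 725
20–39: 630 * 0.952 = 600
40–59: 820 * 0.937 = 768
60–79: 2470 * 0.961 = 2374
80+: 1690 * 0.924 + 1200 * 0.566 = 1562 + 679 = 2241
Net migration: 40–59 + 157 → 925; 80+ − 157 → 2084
Giving 725 / 600 / 925 / 2374 / 2084.
After projecting period 2:
Births: 600 * 0.167 = 100 ; 925 * 0.238 = 220 — total 320
20–39: 725 * 0.952 = 690
40–59: 600 * 0.937 = 562
60–79: 925 * 0.961 = 889
80+: 2374 * 0.924 + 2084 * 0.566 = 2194 + 1180 = 3374
Net migration: 40–59 + 157 → 719; 80+ − 157 → 3217
Giving 320 / 690 / 719 / 889 / 3217.
Scenario B total after 2 periods: 5835
Difference B − A = 5835 − 5904 = -69

-69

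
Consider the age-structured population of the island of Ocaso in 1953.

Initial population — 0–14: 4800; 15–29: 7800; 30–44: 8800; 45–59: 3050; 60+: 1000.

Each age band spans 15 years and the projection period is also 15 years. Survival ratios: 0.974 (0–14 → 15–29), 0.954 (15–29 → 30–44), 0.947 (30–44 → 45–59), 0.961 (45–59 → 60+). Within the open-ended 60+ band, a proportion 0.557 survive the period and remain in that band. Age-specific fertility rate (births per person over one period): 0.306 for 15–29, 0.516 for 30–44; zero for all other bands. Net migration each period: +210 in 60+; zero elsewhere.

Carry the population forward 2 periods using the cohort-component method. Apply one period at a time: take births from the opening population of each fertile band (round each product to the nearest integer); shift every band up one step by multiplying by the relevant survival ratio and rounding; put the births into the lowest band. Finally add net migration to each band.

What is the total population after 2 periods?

33805

Period 1:
Births: 7800 × 0.306 = 2387, 8800 × 0.516 = 4541 — total 6928
15–29: 4800 × 0.974 = 4675
30–44: 7800 × 0.954 = 7441
45–59: 8800 × 0.947 = 8334
60+: 3050 × 0.961 + 1000 × 0.557 = 2931 + 557 = 3488
Net migration: 60+ + 210 → 3698
Population now: 0–14=6928, 15–29=4675, 30–44=7441, 45–59=8334, 60+=3698
Period 2:
Births: 4675 × 0.306 = 1431, 7441 × 0.516 = 3840 — total 5271
15–29: 6928 × 0.974 = 6748
30–44: 4675 × 0.954 = 4460
45–59: 7441 × 0.947 = 7047
60+: 8334 × 0.961 + 3698 × 0.557 = 8009 + 2060 = 10069
Net migration: 60+ + 210 → 10279
Population now: 0–14=5271, 15–29=6748, 30–44=4460, 45–59=7047, 60+=10279
Total after period 2: 5271 + 6748 + 4460 + 7047 + 10279 = 33805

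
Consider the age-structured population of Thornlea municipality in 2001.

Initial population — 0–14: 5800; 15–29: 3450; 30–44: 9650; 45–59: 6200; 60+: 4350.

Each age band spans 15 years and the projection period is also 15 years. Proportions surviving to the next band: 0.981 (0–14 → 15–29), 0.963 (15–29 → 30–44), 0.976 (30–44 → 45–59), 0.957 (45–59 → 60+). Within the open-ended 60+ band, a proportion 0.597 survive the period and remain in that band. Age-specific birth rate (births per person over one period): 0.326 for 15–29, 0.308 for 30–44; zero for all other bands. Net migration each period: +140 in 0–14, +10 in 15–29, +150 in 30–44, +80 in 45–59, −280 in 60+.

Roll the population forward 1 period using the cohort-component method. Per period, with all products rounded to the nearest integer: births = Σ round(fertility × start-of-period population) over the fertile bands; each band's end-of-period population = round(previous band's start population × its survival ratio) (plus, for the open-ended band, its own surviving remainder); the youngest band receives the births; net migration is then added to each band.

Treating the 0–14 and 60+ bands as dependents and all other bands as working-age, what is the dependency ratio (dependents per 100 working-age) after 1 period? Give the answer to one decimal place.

66.9

Call the groups 1 to 5, youngest first.
After projecting period 1:
Births: 3450 × 0.326 = 1125  |  9650 × 0.308 = 2972 → 4097
Group 2: 5800 × 0.981 = 5690
Group 3: 3450 × 0.963 = 3322
Group 4: 9650 × 0.976 = 9418
Group 5: 6200 × 0.957 + 4350 × 0.597 = 5933 + 2597 = 8530
Net migration: Group 1 + 140 → 4237; Group 2 + 10 → 5700; Group 3 + 150 → 3472; Group 4 + 80 → 9498; Group 5 − 280 → 8250
End of period: [4237, 5700, 3472, 9498, 8250]
Dependents (band 0–14 + band 60+) = 4237 + 8250 = 12487; working-age = 18670; ratio = 12487/18670 × 100 = 66.9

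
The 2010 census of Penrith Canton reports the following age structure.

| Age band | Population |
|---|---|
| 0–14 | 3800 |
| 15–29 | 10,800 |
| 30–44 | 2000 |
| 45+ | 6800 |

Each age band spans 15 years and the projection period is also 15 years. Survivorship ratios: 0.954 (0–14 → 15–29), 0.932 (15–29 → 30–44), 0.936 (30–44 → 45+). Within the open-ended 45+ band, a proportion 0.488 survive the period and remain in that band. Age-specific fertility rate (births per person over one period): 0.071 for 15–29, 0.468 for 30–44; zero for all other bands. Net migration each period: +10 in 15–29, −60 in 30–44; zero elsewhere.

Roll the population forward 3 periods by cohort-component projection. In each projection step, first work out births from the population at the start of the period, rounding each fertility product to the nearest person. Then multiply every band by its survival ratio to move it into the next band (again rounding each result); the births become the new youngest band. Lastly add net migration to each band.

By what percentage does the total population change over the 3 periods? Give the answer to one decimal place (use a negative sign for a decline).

-28.3

[period 1]
Births: 10800 × 0.071 = 767 ; 2000 × 0.468 = 936 ⇒ total 1703
15–29: 3800 × 0.954 = 3625
30–44: 10800 × 0.932 = 10066
45+: 2000 × 0.936 + 6800 × 0.488 = 1872 + 3318 = 5190
Net migration: 15–29 + 10 → 3635; 30–44 − 60 → 10006
End of period: [1703, 3635, 10006, 5190]
[period 2]
Births: 3635 × 0.071 = 258 ; 10006 × 0.468 = 4683 ⇒ total 4941
15–29: 1703 × 0.954 = 1625
30–44: 3635 × 0.932 = 3388
45+: 10006 × 0.936 + 5190 × 0.488 = 9366 + 2533 = 11899
Net migration: 15–29 + 10 → 1635; 30–44 − 60 → 3328
End of period: [4941, 1635, 3328, 11899]
[period 3]
Births: 1635 × 0.071 = 116 ; 3328 × 0.468 = 1558 ⇒ total 1674
15–29: 4941 × 0.954 = 4714
30–44: 1635 × 0.932 = 1524
45+: 3328 × 0.936 + 11899 × 0.488 = 3115 + 5807 = 8922
Net migration: 15–29 + 10 → 4724; 30–44 − 60 → 1464
End of period: [1674, 4724, 1464, 8922]
Total: 23400 → 16784; change = -6616; percentage change = -28.3%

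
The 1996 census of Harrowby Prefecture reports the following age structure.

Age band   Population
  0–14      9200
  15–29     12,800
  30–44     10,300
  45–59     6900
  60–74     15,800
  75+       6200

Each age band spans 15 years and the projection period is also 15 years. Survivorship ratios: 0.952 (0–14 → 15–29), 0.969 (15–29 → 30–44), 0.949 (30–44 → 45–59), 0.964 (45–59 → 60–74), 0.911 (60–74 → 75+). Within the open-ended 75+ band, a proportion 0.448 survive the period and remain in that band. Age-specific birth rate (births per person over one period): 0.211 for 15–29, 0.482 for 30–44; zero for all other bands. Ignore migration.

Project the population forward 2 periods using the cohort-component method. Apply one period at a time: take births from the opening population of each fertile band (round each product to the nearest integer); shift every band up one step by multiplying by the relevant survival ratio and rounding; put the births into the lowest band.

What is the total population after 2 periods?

58557

Let band 1 be 0–14 through band 6 = 75+.
— Period 1 —
Births: 12800 × 0.211 = 2701  |  10300 × 0.482 = 4965 → 7666
Band 2: 9200 × 0.952 = 8758
Band 3: 12800 × 0.969 = 12403
Band 4: 10300 × 0.949 = 9775
Band 5: 6900 × 0.964 = 6652
Band 6: 15800 × 0.911 + 6200 × 0.448 = 14394 + 2778 = 17172
→ [7666, 8758, 12403, 9775, 6652, 17172]
— Period 2 —
Births: 8758 × 0.211 = 1848  |  12403 × 0.482 = 5978 → 7826
Band 2: 7666 × 0.952 = 7298
Band 3: 8758 × 0.969 = 8487
Band 4: 12403 × 0.949 = 11770
Band 5: 9775 × 0.964 = 9423
Band 6: 6652 × 0.911 + 17172 × 0.448 = 6060 + 7693 = 13753
→ [7826, 7298, 8487, 11770, 9423, 13753]
Total after period 2: 7826 + 7298 + 8487 + 11770 + 9423 + 13753 = 58557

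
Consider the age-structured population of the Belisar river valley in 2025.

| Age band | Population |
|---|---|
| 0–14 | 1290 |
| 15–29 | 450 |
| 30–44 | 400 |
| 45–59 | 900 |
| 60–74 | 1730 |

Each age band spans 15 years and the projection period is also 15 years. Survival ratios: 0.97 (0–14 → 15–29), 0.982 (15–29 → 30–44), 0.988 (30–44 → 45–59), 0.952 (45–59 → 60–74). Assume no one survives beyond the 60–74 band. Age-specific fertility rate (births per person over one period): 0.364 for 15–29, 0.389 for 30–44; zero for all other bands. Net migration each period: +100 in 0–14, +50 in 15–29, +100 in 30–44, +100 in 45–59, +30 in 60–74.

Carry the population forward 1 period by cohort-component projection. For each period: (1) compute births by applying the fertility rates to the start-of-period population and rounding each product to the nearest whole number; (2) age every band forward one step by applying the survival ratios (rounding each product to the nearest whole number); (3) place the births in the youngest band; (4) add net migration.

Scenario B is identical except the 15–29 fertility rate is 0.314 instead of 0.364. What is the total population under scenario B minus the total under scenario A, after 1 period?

Numbering the groups 1..5 from youngest to oldest:
[period 1]
Births: 450 * 0.364 = 164  |  400 * 0.389 = 156 → total 320
Group 2: 1290 * 0.97 = 1251
Group 3: 450 * 0.982 = 442
Group 4: 400 * 0.988 = 395
Group 5: 900 * 0.952 = 857
Net migration: Group 1 + 100 → 420; Group 2 + 50 → 1301; Group 3 + 100 → 542; Group 4 + 100 → 495; Group 5 + 30 → 887
Giving 420 / 1301 / 542 / 495 / 887.
Scenario A total after 1 period: 3645
Scenario B projection —
[period 1]
Births: 450 * 0.314 = 141  |  400 * 0.389 = 156 → total 297
Group 2: 1290 * 0.97 = 1251
Group 3: 450 * 0.982 = 442
Group 4: 400 * 0.988 = 395
Group 5: 900 * 0.952 = 857
Net migration: Group 1 + 100 → 397; Group 2 + 50 → 1301; Group 3 + 100 → 542; Group 4 + 100 → 495; Group 5 + 30 → 887
Giving 397 / 1301 / 542 / 495 / 887.
Scenario B total after 1 period: 3622
Difference B − A = 3622 − 3645 = -23

-23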